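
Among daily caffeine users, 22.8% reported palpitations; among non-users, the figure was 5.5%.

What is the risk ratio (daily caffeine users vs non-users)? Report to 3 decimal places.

RR = 0.2280 / 0.0550 = 4.145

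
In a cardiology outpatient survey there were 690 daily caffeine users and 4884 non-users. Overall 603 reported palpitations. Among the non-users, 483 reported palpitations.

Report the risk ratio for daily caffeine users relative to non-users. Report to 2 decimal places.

daily caffeine users with the outcome: 603 − 483 = 120
daily caffeine users without the outcome: 690 − 120 = 570
non-users without the outcome: 4884 − 483 = 4401
risk, daily caffeine users = 120/690 = 0.1739
risk, non-users = 483/4884 = 0.0989
RR = 0.1739 / 0.0989 = 1.76

RR: 1.76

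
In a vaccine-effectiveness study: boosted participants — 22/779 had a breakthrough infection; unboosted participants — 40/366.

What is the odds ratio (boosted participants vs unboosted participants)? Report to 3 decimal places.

OR = (22 × 326) / (757 × 40) = 7172/30280 ≈ 0.237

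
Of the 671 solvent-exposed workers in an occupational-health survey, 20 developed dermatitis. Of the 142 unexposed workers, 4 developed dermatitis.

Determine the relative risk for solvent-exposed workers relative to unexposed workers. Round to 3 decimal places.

risk, solvent-exposed workers = 20/671 = 0.02981
risk, unexposed workers = 4/142 = 0.02817
RR = 0.02981 / 0.02817 = 1.058

1.058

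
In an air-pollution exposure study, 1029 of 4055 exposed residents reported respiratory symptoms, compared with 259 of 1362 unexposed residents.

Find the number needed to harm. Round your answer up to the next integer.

NNH = 16

risk, exposed residents = 1029/4055 = 0.253761
risk, unexposed residents = 259/1362 = 0.190162
absolute risk difference = 0.063599
1 / 0.063599 = 15.724 → round up → 16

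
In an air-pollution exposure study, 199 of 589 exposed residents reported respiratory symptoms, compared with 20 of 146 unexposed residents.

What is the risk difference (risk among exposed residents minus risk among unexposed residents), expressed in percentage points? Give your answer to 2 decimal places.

risk, exposed residents = 199/589 = 0.3379
risk, unexposed residents = 20/146 = 0.1370
risk difference = 0.3379 − 0.1370 = 0.2009 → 20.09 percentage points

20.09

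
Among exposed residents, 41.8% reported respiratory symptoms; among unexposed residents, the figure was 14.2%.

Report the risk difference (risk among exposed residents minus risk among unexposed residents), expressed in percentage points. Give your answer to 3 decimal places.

27.600

risk difference = 0.4180 − 0.1420 = 0.2760 → 27.600 percentage points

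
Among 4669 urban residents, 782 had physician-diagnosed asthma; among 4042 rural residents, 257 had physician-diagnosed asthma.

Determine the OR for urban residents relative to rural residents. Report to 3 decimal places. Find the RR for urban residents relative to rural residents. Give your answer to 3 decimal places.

odds, urban residents = 782/3887 = 0.2012
odds, rural residents = 257/3785 = 0.0679
OR = 0.2012 / 0.0679 = 2.963
risk, urban residents = 782/4669 = 0.1675
risk, rural residents = 257/4042 = 0.0636
RR = 0.1675 / 0.0636 = 2.634

OR = 2.963; RR = 2.634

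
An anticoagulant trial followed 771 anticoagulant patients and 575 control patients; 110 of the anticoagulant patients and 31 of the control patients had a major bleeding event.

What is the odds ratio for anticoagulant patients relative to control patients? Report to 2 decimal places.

OR ≈ 2.92

odds, anticoagulant patients = 110/661 = 0.1664
odds, control patients = 31/544 = 0.0570
OR = 0.1664 / 0.0570 = 2.92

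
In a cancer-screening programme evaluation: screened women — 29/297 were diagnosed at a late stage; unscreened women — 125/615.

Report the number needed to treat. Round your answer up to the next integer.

NNT: 10

risk, screened women = 29/297 = 0.097643
risk, unscreened women = 125/615 = 0.203252
absolute risk difference = 0.105609
1 / 0.105609 = 9.469 → round up → 10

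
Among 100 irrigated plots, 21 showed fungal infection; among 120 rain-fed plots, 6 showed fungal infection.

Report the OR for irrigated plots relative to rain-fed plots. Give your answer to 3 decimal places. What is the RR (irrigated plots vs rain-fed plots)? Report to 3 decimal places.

OR = (21 × 114) / (79 × 6) = 2394/474 ≈ 5.051
risk, irrigated plots = 21/100 = 0.2100
risk, rain-fed plots = 6/120 = 0.0500
RR = 0.2100 / 0.0500 = 4.200

OR = 5.051; RR = 4.200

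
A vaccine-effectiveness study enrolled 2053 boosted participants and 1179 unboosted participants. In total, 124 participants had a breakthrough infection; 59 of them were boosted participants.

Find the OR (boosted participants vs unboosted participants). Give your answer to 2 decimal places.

boosted participants without the outcome: 2053 − 59 = 1994
unboosted participants with the outcome: 124 − 59 = 65
unboosted participants without the outcome: 1179 − 65 = 1114
odds, boosted participants = 59/1994 = 0.02959
odds, unboosted participants = 65/1114 = 0.05835
OR = 0.02959 / 0.05835 = 0.51

0.51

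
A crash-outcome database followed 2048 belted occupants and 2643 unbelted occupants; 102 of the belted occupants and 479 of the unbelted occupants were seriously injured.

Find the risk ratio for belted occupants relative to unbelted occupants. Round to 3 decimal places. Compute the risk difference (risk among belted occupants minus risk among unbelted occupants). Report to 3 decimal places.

RR = 0.275; RD = -0.131

risk, belted occupants = 102/2048 = 0.04980
risk, unbelted occupants = 479/2643 = 0.18123
RR = 0.04980 / 0.18123 = 0.275
risk difference = 0.04980 − 0.18123 = -0.131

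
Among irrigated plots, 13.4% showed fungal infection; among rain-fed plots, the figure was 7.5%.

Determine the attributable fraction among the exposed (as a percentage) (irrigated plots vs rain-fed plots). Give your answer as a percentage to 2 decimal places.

AR% = (0.1340 − 0.0750) / 0.1340 = 0.4403 → 44.03%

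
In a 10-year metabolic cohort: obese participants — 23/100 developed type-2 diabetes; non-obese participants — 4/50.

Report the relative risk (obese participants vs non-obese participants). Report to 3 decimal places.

RR = 2.875

risk, obese participants = 23/100 = 0.2300
risk, non-obese participants = 4/50 = 0.0800
RR = 0.2300 / 0.0800 = 2.875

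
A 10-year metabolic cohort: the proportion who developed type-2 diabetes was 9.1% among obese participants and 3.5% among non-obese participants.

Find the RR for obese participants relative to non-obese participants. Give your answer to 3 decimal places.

RR = 0.09100 / 0.03500 = 2.600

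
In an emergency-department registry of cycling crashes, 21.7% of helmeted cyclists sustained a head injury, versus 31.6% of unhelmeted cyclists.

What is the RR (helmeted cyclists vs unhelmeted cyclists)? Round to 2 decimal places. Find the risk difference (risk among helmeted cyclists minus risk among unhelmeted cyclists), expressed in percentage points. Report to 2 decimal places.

RR = 0.69; RD = -9.90

RR = 0.2170 / 0.3160 = 0.69
risk difference = 0.2170 − 0.3160 = -0.0990 → -9.90 percentage points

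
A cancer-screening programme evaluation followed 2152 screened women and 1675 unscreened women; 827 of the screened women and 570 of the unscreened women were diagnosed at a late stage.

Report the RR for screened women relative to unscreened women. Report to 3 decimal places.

risk, screened women = 827/2152 = 0.3843
risk, unscreened women = 570/1675 = 0.3403
RR = 0.3843 / 0.3403 = 1.129

RR: 1.129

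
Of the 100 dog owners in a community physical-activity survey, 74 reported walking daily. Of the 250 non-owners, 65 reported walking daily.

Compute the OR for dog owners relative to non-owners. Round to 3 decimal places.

OR = (74 × 185) / (26 × 65) = 13690/1690 ≈ 8.101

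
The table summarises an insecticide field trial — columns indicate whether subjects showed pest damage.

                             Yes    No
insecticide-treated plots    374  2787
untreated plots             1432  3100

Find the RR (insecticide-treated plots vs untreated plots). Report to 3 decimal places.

RR ≈ 0.374

risk, insecticide-treated plots = 374/3161 = 0.1183
risk, untreated plots = 1432/4532 = 0.3160
RR = 0.1183 / 0.3160 = 0.374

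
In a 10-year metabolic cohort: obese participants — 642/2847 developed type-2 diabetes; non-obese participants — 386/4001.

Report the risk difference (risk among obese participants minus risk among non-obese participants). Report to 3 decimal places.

0.129

risk, obese participants = 642/2847 = 0.2255
risk, non-obese participants = 386/4001 = 0.0965
risk difference = 0.2255 − 0.0965 = 0.129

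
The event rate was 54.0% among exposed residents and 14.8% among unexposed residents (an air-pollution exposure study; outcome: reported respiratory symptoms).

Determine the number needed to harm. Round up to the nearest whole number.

absolute risk difference = 0.392000
1 / 0.392000 = 2.551 → round up → 3

NNH = 3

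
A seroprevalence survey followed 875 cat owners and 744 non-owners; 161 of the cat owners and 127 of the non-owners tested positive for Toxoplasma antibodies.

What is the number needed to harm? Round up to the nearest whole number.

risk, cat owners = 161/875 = 0.184000
risk, non-owners = 127/744 = 0.170699
absolute risk difference = 0.013301
1 / 0.013301 = 75.182 → round up → 76

NNH = 76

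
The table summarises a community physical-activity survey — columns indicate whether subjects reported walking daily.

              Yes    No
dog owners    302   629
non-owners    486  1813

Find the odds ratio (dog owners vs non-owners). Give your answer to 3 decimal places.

OR = (302 × 1813) / (629 × 486) = 547526/305694 ≈ 1.791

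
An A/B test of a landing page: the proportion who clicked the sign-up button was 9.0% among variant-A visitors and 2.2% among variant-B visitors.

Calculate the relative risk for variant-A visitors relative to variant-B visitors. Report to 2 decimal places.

RR = 0.09000 / 0.02200 = 4.09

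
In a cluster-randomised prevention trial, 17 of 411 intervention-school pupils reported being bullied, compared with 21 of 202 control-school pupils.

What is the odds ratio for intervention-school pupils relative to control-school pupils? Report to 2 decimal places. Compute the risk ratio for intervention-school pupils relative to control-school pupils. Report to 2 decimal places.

OR = (17 × 181) / (394 × 21) = 3077/8274 ≈ 0.37
risk, intervention-school pupils = 17/411 = 0.04136
risk, control-school pupils = 21/202 = 0.10396
RR = 0.04136 / 0.10396 = 0.40

OR = 0.37; RR = 0.40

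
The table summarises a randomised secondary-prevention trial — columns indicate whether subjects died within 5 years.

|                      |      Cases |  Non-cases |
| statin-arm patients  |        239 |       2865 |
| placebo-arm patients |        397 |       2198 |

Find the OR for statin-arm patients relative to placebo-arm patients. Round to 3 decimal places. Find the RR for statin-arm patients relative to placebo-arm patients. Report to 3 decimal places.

OR = (239 × 2198) / (2865 × 397) = 525322/1137405 ≈ 0.462
risk, statin-arm patients = 239/3104 = 0.0770
risk, placebo-arm patients = 397/2595 = 0.1530
RR = 0.0770 / 0.1530 = 0.503

OR = 0.462; RR = 0.503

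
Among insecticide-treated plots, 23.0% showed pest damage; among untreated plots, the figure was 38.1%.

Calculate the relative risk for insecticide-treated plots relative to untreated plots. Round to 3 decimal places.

RR = 0.2300 / 0.3810 = 0.604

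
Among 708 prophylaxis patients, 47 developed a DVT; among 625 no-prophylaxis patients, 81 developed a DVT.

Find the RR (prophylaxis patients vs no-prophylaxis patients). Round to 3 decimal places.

0.512

risk, prophylaxis patients = 47/708 = 0.0664
risk, no-prophylaxis patients = 81/625 = 0.1296
RR = 0.0664 / 0.1296 = 0.512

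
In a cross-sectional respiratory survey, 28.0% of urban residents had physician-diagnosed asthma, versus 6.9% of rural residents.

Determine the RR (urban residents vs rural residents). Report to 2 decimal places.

RR = 0.2800 / 0.0690 = 4.06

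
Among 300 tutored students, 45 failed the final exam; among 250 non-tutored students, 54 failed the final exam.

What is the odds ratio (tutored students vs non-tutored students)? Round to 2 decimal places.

odds, tutored students = 45/255 = 0.1765
odds, non-tutored students = 54/196 = 0.2755
OR = 0.1765 / 0.2755 = 0.64

0.64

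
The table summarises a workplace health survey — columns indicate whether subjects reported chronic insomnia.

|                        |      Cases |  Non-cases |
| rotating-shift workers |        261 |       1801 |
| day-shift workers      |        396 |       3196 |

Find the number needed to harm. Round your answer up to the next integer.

NNH: 62

risk, rotating-shift workers = 261/2062 = 0.126576
risk, day-shift workers = 396/3592 = 0.110245
absolute risk difference = 0.016331
1 / 0.016331 = 61.233 → round up → 62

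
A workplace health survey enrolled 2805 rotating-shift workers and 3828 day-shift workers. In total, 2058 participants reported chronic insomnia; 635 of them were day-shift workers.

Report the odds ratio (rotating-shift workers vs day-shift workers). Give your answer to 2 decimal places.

OR = 5.18

rotating-shift workers with the outcome: 2058 − 635 = 1423
rotating-shift workers without the outcome: 2805 − 1423 = 1382
day-shift workers without the outcome: 3828 − 635 = 3193
OR = (1423 × 3193) / (1382 × 635) = 4543639/877570 ≈ 5.18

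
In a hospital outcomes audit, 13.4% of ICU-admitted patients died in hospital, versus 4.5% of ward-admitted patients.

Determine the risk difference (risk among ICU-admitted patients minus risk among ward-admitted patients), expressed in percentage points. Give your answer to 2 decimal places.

8.90

risk difference = 0.13400 − 0.04500 = 0.08900 → 8.90 percentage points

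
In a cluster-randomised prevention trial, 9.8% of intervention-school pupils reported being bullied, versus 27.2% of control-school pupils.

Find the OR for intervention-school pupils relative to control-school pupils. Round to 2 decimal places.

OR = 0.29

odds, intervention-school pupils = 0.0980/0.9020 = 0.1086
odds, control-school pupils = 0.2720/0.7280 = 0.3736
OR = 0.1086 / 0.3736 = 0.29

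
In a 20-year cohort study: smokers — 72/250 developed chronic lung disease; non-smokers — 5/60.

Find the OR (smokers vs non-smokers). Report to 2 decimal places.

4.45

odds, smokers = 72/178 = 0.4045
odds, non-smokers = 5/55 = 0.0909
OR = 0.4045 / 0.0909 = 4.45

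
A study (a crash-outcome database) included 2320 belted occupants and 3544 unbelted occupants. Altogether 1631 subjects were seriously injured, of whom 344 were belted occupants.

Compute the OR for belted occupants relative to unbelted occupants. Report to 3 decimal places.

belted occupants without the outcome: 2320 − 344 = 1976
unbelted occupants with the outcome: 1631 − 344 = 1287
unbelted occupants without the outcome: 3544 − 1287 = 2257
odds, belted occupants = 344/1976 = 0.1741
odds, unbelted occupants = 1287/2257 = 0.5702
OR = 0.1741 / 0.5702 = 0.305

OR = 0.305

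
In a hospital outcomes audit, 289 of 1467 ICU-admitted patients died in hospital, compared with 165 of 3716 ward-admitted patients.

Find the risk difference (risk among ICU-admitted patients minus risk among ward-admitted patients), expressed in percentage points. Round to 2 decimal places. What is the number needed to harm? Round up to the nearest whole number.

RD = 15.26; NNH = 7

risk, ICU-admitted patients = 289/1467 = 0.19700
risk, ward-admitted patients = 165/3716 = 0.04440
risk difference = 0.19700 − 0.04440 = 0.15260 → 15.26 percentage points
absolute risk difference = 0.152598
1 / 0.152598 = 6.553 → round up → 7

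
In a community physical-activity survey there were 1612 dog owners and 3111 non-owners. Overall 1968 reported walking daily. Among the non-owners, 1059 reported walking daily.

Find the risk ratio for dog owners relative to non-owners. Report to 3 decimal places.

dog owners with the outcome: 1968 − 1059 = 909
dog owners without the outcome: 1612 − 909 = 703
non-owners without the outcome: 3111 − 1059 = 2052
risk, dog owners = 909/1612 = 0.5639
risk, non-owners = 1059/3111 = 0.3404
RR = 0.5639 / 0.3404 = 1.657

1.657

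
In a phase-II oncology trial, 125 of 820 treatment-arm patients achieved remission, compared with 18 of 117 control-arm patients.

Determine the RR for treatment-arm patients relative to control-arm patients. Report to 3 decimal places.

risk, treatment-arm patients = 125/820 = 0.1524
risk, control-arm patients = 18/117 = 0.1538
RR = 0.1524 / 0.1538 = 0.991

0.991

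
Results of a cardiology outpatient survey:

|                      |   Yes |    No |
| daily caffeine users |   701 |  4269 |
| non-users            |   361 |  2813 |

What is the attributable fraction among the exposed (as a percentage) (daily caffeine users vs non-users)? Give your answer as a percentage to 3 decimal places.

19.362%

risk, daily caffeine users = 701/4970 = 0.1410
risk, non-users = 361/3174 = 0.1137
AR% = (0.1410 − 0.1137) / 0.1410 = 0.1936 → 19.362%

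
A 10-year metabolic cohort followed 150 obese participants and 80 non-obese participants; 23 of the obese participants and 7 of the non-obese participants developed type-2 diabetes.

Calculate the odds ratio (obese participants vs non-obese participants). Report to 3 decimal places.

OR = (23 × 73) / (127 × 7) = 1679/889 ≈ 1.889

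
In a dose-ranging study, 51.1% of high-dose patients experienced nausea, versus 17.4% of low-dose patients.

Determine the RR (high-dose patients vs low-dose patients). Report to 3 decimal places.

RR = 0.5110 / 0.1740 = 2.937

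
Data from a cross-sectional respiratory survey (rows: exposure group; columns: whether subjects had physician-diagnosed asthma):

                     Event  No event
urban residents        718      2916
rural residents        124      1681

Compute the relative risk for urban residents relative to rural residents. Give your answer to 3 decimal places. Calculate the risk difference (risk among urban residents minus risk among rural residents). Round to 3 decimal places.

RR = 2.876; RD = 0.129

risk, urban residents = 718/3634 = 0.1976
risk, rural residents = 124/1805 = 0.0687
RR = 0.1976 / 0.0687 = 2.876
risk difference = 0.1976 − 0.0687 = 0.129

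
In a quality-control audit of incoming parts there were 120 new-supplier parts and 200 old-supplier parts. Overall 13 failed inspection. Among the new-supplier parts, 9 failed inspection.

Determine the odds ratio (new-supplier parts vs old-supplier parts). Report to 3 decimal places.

new-supplier parts without the outcome: 120 − 9 = 111
old-supplier parts with the outcome: 13 − 9 = 4
old-supplier parts without the outcome: 200 − 4 = 196
odds, new-supplier parts = 9/111 = 0.08108
odds, old-supplier parts = 4/196 = 0.02041
OR = 0.08108 / 0.02041 = 3.973

3.973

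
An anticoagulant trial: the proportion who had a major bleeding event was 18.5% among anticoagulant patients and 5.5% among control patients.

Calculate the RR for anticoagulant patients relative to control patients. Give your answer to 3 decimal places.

RR = 0.1850 / 0.0550 = 3.364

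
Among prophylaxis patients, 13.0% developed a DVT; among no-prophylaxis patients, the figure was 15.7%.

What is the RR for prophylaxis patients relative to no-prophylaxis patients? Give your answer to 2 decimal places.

RR = 0.1300 / 0.1570 = 0.83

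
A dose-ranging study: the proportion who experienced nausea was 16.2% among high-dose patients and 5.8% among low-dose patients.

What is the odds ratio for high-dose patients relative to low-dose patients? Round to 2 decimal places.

odds, high-dose patients = 0.1620/0.8380 = 0.1933
odds, low-dose patients = 0.0580/0.9420 = 0.0616
OR = 0.1933 / 0.0616 = 3.14

3.14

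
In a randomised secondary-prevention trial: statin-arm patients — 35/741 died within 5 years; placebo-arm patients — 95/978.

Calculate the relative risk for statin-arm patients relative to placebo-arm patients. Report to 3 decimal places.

risk, statin-arm patients = 35/741 = 0.04723
risk, placebo-arm patients = 95/978 = 0.09714
RR = 0.04723 / 0.09714 = 0.486

RR ≈ 0.486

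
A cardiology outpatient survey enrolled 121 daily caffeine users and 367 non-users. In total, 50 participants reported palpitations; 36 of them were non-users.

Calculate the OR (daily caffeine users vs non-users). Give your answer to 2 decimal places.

1.20

daily caffeine users with the outcome: 50 − 36 = 14
daily caffeine users without the outcome: 121 − 14 = 107
non-users without the outcome: 367 − 36 = 331
odds, daily caffeine users = 14/107 = 0.1308
odds, non-users = 36/331 = 0.1088
OR = 0.1308 / 0.1088 = 1.20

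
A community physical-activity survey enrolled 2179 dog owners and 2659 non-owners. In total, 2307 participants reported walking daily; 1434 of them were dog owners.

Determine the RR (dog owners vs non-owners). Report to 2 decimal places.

dog owners without the outcome: 2179 − 1434 = 745
non-owners with the outcome: 2307 − 1434 = 873
non-owners without the outcome: 2659 − 873 = 1786
risk, dog owners = 1434/2179 = 0.6581
risk, non-owners = 873/2659 = 0.3283
RR = 0.6581 / 0.3283 = 2.00

RR ≈ 2.00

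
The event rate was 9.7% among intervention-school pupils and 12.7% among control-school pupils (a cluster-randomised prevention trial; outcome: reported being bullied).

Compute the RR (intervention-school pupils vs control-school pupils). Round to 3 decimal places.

RR = 0.0970 / 0.1270 = 0.764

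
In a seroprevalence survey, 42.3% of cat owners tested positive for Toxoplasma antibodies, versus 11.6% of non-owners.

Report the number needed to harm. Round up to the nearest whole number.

absolute risk difference = 0.307000
1 / 0.307000 = 3.257 → round up → 4

NNH: 4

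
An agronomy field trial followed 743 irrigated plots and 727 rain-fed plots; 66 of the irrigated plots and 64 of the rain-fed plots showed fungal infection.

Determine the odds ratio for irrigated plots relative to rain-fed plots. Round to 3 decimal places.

1.010

odds, irrigated plots = 66/677 = 0.0975
odds, rain-fed plots = 64/663 = 0.0965
OR = 0.0975 / 0.0965 = 1.010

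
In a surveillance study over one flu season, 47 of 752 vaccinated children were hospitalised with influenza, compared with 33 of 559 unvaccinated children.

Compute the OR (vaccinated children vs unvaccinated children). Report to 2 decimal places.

odds, vaccinated children = 47/705 = 0.0667
odds, unvaccinated children = 33/526 = 0.0627
OR = 0.0667 / 0.0627 = 1.06

1.06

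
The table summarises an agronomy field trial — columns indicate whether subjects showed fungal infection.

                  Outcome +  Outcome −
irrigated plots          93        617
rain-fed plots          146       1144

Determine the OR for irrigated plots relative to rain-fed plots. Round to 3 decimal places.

odds, irrigated plots = 93/617 = 0.1507
odds, rain-fed plots = 146/1144 = 0.1276
OR = 0.1507 / 0.1276 = 1.181

OR: 1.181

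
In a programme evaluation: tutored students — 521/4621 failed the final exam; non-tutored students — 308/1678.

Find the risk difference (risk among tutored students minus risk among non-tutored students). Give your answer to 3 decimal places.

-0.071

risk, tutored students = 521/4621 = 0.1127
risk, non-tutored students = 308/1678 = 0.1836
risk difference = 0.1127 − 0.1836 = -0.071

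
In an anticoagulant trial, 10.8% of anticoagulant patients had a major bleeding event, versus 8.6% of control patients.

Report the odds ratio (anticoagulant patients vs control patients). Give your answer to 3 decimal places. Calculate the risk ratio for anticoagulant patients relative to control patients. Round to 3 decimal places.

OR = 1.287; RR = 1.256

odds, anticoagulant patients = 0.1080/0.8920 = 0.1211
odds, control patients = 0.0860/0.9140 = 0.0941
OR = 0.1211 / 0.0941 = 1.287
RR = 0.1080 / 0.0860 = 1.256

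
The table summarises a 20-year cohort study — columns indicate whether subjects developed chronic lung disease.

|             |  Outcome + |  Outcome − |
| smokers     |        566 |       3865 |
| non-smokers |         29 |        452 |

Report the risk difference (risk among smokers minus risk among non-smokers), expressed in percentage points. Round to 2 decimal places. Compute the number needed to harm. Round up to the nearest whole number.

risk, smokers = 566/4431 = 0.1277
risk, non-smokers = 29/481 = 0.0603
risk difference = 0.1277 − 0.0603 = 0.0674 → 6.74 percentage points
absolute risk difference = 0.067445
1 / 0.067445 = 14.827 → round up → 15

RD = 6.74; NNH = 15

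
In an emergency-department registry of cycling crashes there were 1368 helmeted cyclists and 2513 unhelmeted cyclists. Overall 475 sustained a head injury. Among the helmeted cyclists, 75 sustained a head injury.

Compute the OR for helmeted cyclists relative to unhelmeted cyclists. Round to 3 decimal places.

0.306

helmeted cyclists without the outcome: 1368 − 75 = 1293
unhelmeted cyclists with the outcome: 475 − 75 = 400
unhelmeted cyclists without the outcome: 2513 − 400 = 2113
OR = (75 × 2113) / (1293 × 400) = 158475/517200 ≈ 0.306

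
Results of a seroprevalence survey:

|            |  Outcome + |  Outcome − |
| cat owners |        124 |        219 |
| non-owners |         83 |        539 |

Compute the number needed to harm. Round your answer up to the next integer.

risk, cat owners = 124/343 = 0.361516
risk, non-owners = 83/622 = 0.133441
absolute risk difference = 0.228076
1 / 0.228076 = 4.385 → round up → 5

5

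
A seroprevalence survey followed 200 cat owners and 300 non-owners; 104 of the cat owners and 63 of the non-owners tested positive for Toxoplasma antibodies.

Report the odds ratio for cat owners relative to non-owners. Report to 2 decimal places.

OR = (104 × 237) / (96 × 63) = 24648/6048 ≈ 4.08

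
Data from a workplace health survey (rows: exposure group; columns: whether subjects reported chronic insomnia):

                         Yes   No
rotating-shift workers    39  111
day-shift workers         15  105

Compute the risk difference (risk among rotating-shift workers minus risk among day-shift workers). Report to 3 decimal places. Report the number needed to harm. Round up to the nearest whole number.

RD = 0.135; NNH = 8

risk, rotating-shift workers = 39/150 = 0.2600
risk, day-shift workers = 15/120 = 0.1250
risk difference = 0.2600 − 0.1250 = 0.135
absolute risk difference = 0.135000
1 / 0.135000 = 7.407 → round up → 8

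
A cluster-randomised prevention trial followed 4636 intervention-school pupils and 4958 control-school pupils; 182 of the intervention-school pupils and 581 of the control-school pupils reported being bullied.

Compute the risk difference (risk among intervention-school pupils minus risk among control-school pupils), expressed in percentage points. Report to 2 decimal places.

risk, intervention-school pupils = 182/4636 = 0.03926
risk, control-school pupils = 581/4958 = 0.11718
risk difference = 0.03926 − 0.11718 = -0.07793 → -7.79 percentage points

RD: -7.79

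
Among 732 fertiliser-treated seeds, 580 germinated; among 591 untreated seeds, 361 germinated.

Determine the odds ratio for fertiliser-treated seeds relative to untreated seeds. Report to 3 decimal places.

OR = 2.431

odds, fertiliser-treated seeds = 580/152 = 3.8158
odds, untreated seeds = 361/230 = 1.5696
OR = 3.8158 / 1.5696 = 2.431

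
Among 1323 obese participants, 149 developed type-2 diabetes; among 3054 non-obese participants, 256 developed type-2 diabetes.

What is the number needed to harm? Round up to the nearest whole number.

risk, obese participants = 149/1323 = 0.112623
risk, non-obese participants = 256/3054 = 0.083824
absolute risk difference = 0.028798
1 / 0.028798 = 34.725 → round up → 35

35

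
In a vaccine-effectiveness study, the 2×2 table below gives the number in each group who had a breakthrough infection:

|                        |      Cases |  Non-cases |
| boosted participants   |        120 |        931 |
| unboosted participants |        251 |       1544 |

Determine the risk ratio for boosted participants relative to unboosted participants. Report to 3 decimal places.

0.817

risk, boosted participants = 120/1051 = 0.1142
risk, unboosted participants = 251/1795 = 0.1398
RR = 0.1142 / 0.1398 = 0.817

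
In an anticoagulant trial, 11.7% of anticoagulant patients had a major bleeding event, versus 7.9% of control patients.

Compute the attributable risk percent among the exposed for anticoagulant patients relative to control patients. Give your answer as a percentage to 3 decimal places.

AR% = (0.1170 − 0.0790) / 0.1170 = 0.3248 → 32.479%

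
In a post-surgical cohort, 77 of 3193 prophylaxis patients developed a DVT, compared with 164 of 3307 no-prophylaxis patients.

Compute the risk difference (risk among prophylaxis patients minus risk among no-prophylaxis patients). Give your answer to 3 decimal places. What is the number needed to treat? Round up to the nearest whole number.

risk, prophylaxis patients = 77/3193 = 0.02412
risk, no-prophylaxis patients = 164/3307 = 0.04959
risk difference = 0.02412 − 0.04959 = -0.025
absolute risk difference = 0.025477
1 / 0.025477 = 39.251 → round up → 40

RD = -0.025; NNT = 40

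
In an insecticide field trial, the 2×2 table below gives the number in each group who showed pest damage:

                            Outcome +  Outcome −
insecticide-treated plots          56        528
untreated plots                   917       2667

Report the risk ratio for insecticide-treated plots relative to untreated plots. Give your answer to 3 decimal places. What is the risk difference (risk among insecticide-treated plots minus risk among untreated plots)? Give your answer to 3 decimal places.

risk, insecticide-treated plots = 56/584 = 0.0959
risk, untreated plots = 917/3584 = 0.2559
RR = 0.0959 / 0.2559 = 0.375
risk difference = 0.0959 − 0.2559 = -0.160

RR = 0.375; RD = -0.160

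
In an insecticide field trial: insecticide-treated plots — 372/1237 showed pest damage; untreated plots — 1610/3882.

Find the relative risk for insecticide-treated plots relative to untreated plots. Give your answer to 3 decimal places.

RR = 0.725

risk, insecticide-treated plots = 372/1237 = 0.3007
risk, untreated plots = 1610/3882 = 0.4147
RR = 0.3007 / 0.4147 = 0.725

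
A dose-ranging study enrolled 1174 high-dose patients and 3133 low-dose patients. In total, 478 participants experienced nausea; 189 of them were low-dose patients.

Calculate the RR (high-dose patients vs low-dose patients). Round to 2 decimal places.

RR = 4.08

high-dose patients with the outcome: 478 − 189 = 289
high-dose patients without the outcome: 1174 − 289 = 885
low-dose patients without the outcome: 3133 − 189 = 2944
risk, high-dose patients = 289/1174 = 0.2462
risk, low-dose patients = 189/3133 = 0.0603
RR = 0.2462 / 0.0603 = 4.08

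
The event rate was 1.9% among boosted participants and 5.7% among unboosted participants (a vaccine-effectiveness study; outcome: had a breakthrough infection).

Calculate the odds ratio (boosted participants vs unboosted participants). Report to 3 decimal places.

odds, boosted participants = 0.01900/0.98100 = 0.01937
odds, unboosted participants = 0.05700/0.94300 = 0.06045
OR = 0.01937 / 0.06045 = 0.320

0.320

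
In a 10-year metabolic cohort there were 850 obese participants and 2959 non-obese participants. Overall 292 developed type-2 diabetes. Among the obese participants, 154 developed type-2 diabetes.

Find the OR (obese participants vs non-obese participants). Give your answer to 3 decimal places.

4.523

obese participants without the outcome: 850 − 154 = 696
non-obese participants with the outcome: 292 − 154 = 138
non-obese participants without the outcome: 2959 − 138 = 2821
odds, obese participants = 154/696 = 0.22126
odds, non-obese participants = 138/2821 = 0.04892
OR = 0.22126 / 0.04892 = 4.523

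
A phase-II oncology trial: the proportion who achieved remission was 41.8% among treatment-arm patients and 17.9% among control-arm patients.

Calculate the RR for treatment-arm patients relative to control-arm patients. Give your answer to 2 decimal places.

RR = 0.4180 / 0.1790 = 2.34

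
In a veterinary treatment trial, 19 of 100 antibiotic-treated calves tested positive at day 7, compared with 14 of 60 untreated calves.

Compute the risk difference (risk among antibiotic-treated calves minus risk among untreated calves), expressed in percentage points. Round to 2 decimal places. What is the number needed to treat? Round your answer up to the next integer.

risk, antibiotic-treated calves = 19/100 = 0.1900
risk, untreated calves = 14/60 = 0.2333
risk difference = 0.1900 − 0.2333 = -0.0433 → -4.33 percentage points
absolute risk difference = 0.043333
1 / 0.043333 = 23.077 → round up → 24

RD = -4.33; NNT = 24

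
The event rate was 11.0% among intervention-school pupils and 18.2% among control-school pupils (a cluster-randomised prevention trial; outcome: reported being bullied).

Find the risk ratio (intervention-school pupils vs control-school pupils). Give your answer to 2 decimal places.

RR = 0.1100 / 0.1820 = 0.60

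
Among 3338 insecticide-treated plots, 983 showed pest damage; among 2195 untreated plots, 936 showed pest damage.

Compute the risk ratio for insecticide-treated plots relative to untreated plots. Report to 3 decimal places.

0.691

risk, insecticide-treated plots = 983/3338 = 0.2945
risk, untreated plots = 936/2195 = 0.4264
RR = 0.2945 / 0.4264 = 0.691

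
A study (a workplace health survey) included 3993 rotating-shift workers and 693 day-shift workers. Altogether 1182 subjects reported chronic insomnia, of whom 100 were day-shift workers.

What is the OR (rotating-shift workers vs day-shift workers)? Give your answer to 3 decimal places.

2.204

rotating-shift workers with the outcome: 1182 − 100 = 1082
rotating-shift workers without the outcome: 3993 − 1082 = 2911
day-shift workers without the outcome: 693 − 100 = 593
OR = (1082 × 593) / (2911 × 100) = 641626/291100 ≈ 2.204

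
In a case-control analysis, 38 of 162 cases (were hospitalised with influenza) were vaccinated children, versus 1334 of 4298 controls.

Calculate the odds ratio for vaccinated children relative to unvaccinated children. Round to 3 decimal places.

OR = (38 × 2964) / (1334 × 124) = 112632/165416 ≈ 0.681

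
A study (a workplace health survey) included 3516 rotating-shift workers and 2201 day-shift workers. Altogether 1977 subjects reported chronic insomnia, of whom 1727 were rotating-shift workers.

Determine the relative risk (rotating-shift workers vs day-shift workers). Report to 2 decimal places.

rotating-shift workers without the outcome: 3516 − 1727 = 1789
day-shift workers with the outcome: 1977 − 1727 = 250
day-shift workers without the outcome: 2201 − 250 = 1951
risk, rotating-shift workers = 1727/3516 = 0.4912
risk, day-shift workers = 250/2201 = 0.1136
RR = 0.4912 / 0.1136 = 4.32

RR = 4.32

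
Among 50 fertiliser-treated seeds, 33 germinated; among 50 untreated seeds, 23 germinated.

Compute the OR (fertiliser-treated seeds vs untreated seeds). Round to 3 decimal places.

OR ≈ 2.279

odds, fertiliser-treated seeds = 33/17 = 1.9412
odds, untreated seeds = 23/27 = 0.8519
OR = 1.9412 / 0.8519 = 2.279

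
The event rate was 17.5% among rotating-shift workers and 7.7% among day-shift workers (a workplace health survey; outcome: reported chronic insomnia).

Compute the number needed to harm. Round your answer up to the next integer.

NNH = 11

absolute risk difference = 0.098000
1 / 0.098000 = 10.204 → round up → 11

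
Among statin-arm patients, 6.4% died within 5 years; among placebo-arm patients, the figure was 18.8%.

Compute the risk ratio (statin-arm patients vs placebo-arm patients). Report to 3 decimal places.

RR = 0.0640 / 0.1880 = 0.340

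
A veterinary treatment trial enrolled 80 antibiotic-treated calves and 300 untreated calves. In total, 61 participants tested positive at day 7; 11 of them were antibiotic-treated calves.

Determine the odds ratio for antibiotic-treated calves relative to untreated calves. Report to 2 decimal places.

antibiotic-treated calves without the outcome: 80 − 11 = 69
untreated calves with the outcome: 61 − 11 = 50
untreated calves without the outcome: 300 − 50 = 250
OR = (11 × 250) / (69 × 50) = 2750/3450 ≈ 0.80

0.80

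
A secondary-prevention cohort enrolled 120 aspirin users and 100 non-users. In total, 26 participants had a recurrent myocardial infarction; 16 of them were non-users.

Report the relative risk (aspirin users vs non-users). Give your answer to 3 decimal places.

aspirin users with the outcome: 26 − 16 = 10
aspirin users without the outcome: 120 − 10 = 110
non-users without the outcome: 100 − 16 = 84
risk, aspirin users = 10/120 = 0.0833
risk, non-users = 16/100 = 0.1600
RR = 0.0833 / 0.1600 = 0.521

RR: 0.521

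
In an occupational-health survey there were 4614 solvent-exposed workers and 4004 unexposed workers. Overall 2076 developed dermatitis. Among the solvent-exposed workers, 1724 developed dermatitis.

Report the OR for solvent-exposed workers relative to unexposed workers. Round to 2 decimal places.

OR: 6.19

solvent-exposed workers without the outcome: 4614 − 1724 = 2890
unexposed workers with the outcome: 2076 − 1724 = 352
unexposed workers without the outcome: 4004 − 352 = 3652
OR = (1724 × 3652) / (2890 × 352) = 6296048/1017280 ≈ 6.19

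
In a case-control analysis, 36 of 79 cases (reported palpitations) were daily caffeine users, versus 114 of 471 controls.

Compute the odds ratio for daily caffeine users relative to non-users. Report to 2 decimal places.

OR = (36 × 357) / (114 × 43) = 12852/4902 ≈ 2.62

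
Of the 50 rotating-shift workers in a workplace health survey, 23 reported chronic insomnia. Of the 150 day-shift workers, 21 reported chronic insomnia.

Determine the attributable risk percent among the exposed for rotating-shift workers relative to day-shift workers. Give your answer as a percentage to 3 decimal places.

risk, rotating-shift workers = 23/50 = 0.4600
risk, day-shift workers = 21/150 = 0.1400
AR% = (0.4600 − 0.1400) / 0.4600 = 0.6957 → 69.565%

69.565%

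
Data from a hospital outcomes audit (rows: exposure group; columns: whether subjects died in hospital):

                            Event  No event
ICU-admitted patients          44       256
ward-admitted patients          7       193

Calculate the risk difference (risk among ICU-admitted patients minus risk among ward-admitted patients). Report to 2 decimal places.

RD = 0.11

risk, ICU-admitted patients = 44/300 = 0.14667
risk, ward-admitted patients = 7/200 = 0.03500
risk difference = 0.14667 − 0.03500 = 0.11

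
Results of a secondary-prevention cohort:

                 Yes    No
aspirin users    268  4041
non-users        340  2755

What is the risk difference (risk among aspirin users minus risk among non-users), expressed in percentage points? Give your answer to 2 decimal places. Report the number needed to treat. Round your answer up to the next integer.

RD = -4.77; NNT = 21

risk, aspirin users = 268/4309 = 0.0622
risk, non-users = 340/3095 = 0.1099
risk difference = 0.0622 − 0.1099 = -0.0477 → -4.77 percentage points
absolute risk difference = 0.047659
1 / 0.047659 = 20.982 → round up → 21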